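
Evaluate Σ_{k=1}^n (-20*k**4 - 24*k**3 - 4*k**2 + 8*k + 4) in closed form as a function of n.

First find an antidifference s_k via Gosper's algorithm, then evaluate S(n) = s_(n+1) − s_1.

The ratio is (5*k**4 + 26*k**3 + 49*k**2 + 38*k + 9)/(5*k**4 + 6*k**3 + k**2 - 2*k - 1).
A = 1, B = 1, C = k**4 + 6*k**3/5 + k**2/5 - 2*k/5 - 1/5.
Set up (1)·f(k+1) − (1)·f(k) − (k**4 + 6*k**3/5 + k**2/5 - 2*k/5 - 1/5) = 0.
deg f ≤ 5 (via 0,0,4).
A polynomial solution: f(k) = k**3*(k**2 - k - 1)/5.
Get s_k = R·t_k = 4*k**3*(-k**2 + k + 1) with R(k) = B(k−1)f(k)/C(k) = k**3*(k**2 - k - 1)/(5*k**4 + 6*k**3 + k**2 - 2*k - 1).
s_(k+1) − s_k = -20*k**4 - 24*k**3 - 4*k**2 + 8*k + 4 = t_k.
s_(n+1) = -4*n**5 - 16*n**4 - 20*n**3 - 4*n**2 + 8*n + 4 and s_(1) = 4, so S(n) = 4*n*(-n**4 - 4*n**3 - 5*n**2 - n + 2).

S(n) = 4*n*(-n**4 - 4*n**3 - 5*n**2 - n + 2)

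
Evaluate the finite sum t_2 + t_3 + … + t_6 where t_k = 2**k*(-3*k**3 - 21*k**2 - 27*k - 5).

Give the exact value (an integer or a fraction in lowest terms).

Step 1: r(k) = 2*(3*k**3 + 30*k**2 + 78*k + 56)/(3*k**3 + 21*k**2 + 27*k + 5).
So A=2 and B=1, with C=k**3 + 7*k**2 + 9*k + 5/3.
f must satisfy (2)·f(k+1) − (1)·f(k) = k**3 + 7*k**2 + 9*k + 5/3.
d = 3 from the (0,0,3) case.
Coefficient equations give f(k) = (3*k**3 + 3*k**2 - 3*k - 1)/3.
R(k) = B(k−1)·f(k)/C(k) = (3*k**3 + 3*k**2 - 3*k - 1)/(3*k**3 + 21*k**2 + 27*k + 5); s_k = R·t_k = 2**k*(-3*k**3 - 3*k**2 + 3*k + 1).
s_(k+1) − s_k = 2**k*(-3*k**3 - 21*k**2 - 27*k - 5) = t_k.
Evaluate s at k=7 and k=2: -147712 and -116; difference -147596.

Σ = -147596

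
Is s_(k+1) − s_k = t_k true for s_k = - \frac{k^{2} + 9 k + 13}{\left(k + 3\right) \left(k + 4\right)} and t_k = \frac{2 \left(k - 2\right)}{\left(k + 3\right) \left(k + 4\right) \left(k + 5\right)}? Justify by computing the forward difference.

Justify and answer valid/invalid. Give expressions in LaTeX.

s_(k+1) = (-9*k - (k + 1)**2 - 22)/((k + 4)*(k + 5))
s_(k+1) − s_k = 2*(k - 2)/(k**3 + 12*k**2 + 47*k + 60)
(s_(k+1) − s_k) − t_k = 0

Valid — Δs_k = t_k.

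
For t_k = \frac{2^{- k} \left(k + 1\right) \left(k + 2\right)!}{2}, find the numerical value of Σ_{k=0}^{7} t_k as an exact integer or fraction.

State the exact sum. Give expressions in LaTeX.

The ratio is (k + 2)*(k + 3)/(2*(k + 1)).
So A=k/2 + 3/2 and B=1, with C=k + 1.
Key eq: (k/2 + 3/2)·f(k+1) = (1)·f(k) + (k + 1).
deg f ≤ 0 (via 1,0,1).
Coefficient equations give f(k) = 2.
So s_k = (B(k−1)f/C)·t_k = (2/(k + 1))·t_k = factorial(k + 2)/2**k.
s_(k+1) − s_k = (k + 1)*factorial(k + 2)/(2*2**k) = t_k.
Telescoping: Σ = s_(8) − s_(0) = 14175 − (2) = 14173.

Σ = 14173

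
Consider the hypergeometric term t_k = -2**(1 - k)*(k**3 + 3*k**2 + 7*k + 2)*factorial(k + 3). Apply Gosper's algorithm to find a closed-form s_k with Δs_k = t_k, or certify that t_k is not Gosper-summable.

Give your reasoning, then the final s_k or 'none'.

Compute t_(k+1)/t_k: get (k**4 + 10*k**3 + 40*k**2 + 77*k + 52)/(2*(k**3 + 3*k**2 + 7*k + 2)).
Normal form (A,B,C) = (k/2 + 2, 1, k**3 + 3*k**2 + 7*k + 2).
f must satisfy (k/2 + 2)·f(k+1) − (1)·f(k) = k**3 + 3*k**2 + 7*k + 2.
deg f ≤ 2 (via 1,0,3).
A polynomial solution: f(k) = 2*(k**2 - k + 1).
R(k) = B(k−1)·f(k)/C(k) = 2*(k**2 - k + 1)/(k**3 + 3*k**2 + 7*k + 2); s_k = R·t_k = -2**(2 - k)*(k**2 - k + 1)*factorial(k + 3).
Check: Δs_k = -2**(1 - k)*(k**3 + 3*k**2 + 7*k + 2)*factorial(k + 3). ✓

s_k = -2**(2 - k)*(k**2 - k + 1)*factorial(k + 3)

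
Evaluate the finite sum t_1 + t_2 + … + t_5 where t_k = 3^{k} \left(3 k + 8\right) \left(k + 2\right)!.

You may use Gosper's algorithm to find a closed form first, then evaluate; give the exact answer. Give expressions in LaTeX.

Σ = 29393262

r(k) = 3*(k + 3)*(3*k + 11)/(3*k + 8) after simplifying.
A = 3*k + 9, B = 1, C = k + 8/3.
Solve (3*k + 9)·f(k+1) − (1)·f(k) = k + 8/3.
Degrees (1,0,1) ⇒ d ≤ 0.
Match coefficients ⇒ f(k) = 1/3.
R(k) = B(k−1)·f(k)/C(k) = 1/(3*k + 8); s_k = R·t_k = 3**k*factorial(k + 2).
s_(k+1) − s_k = 3**k*(3*k + 8)*factorial(k + 2) = t_k.
Σ_(k=1)^(5) t_k = s_(6) − s_(1) = 29393280 − (18) = 29393262.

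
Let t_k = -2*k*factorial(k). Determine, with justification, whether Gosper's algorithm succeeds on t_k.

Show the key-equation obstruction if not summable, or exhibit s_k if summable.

Ratio r(k) = (k + 1)**2/k.
Factor: A=k + 1; B=1; C=k.
Key eq: (k + 1)·f(k+1) = (1)·f(k) + (k).
Bound: deg f ≤ 0.
A polynomial solution: f(k) = 1.
Get s_k = R·t_k = -2*factorial(k) with R(k) = B(k−1)f(k)/C(k) = 1/k.
Δs = -2*k*factorial(k), as required.

Yes. s_k = -2*factorial(k).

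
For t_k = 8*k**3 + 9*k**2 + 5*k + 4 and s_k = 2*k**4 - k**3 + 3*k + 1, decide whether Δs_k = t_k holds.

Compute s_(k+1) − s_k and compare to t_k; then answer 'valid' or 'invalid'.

s_(k+1) = 3*k + 2*(k + 1)**4 - (k + 1)**3 + 4
s_(k+1) − s_k = 8*k**3 + 9*k**2 + 5*k + 4
(s_(k+1) − s_k) − t_k = 0

Valid — Δs_k = t_k.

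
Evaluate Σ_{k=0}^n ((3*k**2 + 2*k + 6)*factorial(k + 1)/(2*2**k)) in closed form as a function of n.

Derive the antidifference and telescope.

The ratio is (k + 2)*(2*k + 3*(k + 1)**2 + 8)/(2*(3*k**2 + 2*k + 6)).
Normal form (A,B,C) = (k/2 + 1, 1, k**2 + 2*k/3 + 2).
Key eq: (k/2 + 1)·f(k+1) = (1)·f(k) + (k**2 + 2*k/3 + 2).
Degrees (1,0,2) ⇒ d ≤ 1.
Solving with deg f ≤ 1: f(k) = 2*(3*k - 1)/3.
R(k) = B(k−1)·f(k)/C(k) = 2*(3*k - 1)/(3*k**2 + 2*k + 6); s_k = R·t_k = (3*k - 1)*factorial(k + 1)/2**k.
Check: Δs_k = (3*k**2 + 2*k + 6)*factorial(k + 1)/(2*2**k). ✓
Σ_(k=0)^n t_k = s_(n+1) − s_(0) = (2**(-n - 1)*(3*n + 2)*factorial(n + 2)) − (-1), i.e. 2**(-n - 1)*(2**(n + 1) + 3*n**3*factorial(n) + 11*n**2*factorial(n) + 12*n*factorial(n) + 4*factorial(n)).

S(n) = 2**(-n - 1)*(2**(n + 1) + 3*n**3*factorial(n) + 11*n**2*factorial(n) + 12*n*factorial(n) + 4*factorial(n))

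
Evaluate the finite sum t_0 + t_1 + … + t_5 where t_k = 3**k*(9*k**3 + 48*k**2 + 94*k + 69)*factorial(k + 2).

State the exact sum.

Ratio r(k) = 3*(9*k**4 + 102*k**3 + 442*k**2 + 871*k + 660)/(9*k**3 + 48*k**2 + 94*k + 69).
Normal form (A,B,C) = (3*k + 9, 1, k**3 + 16*k**2/3 + 94*k/9 + 23/3).
Set up (3*k + 9)·f(k+1) − (1)·f(k) − (k**3 + 16*k**2/3 + 94*k/9 + 23/3) = 0.
deg f ≤ 2 (via 1,0,3).
Coefficient equations give f(k) = (3*k**2 + 2*k + 3)/9.
R(k) = B(k−1)·f(k)/C(k) = (3*k**2 + 2*k + 3)/(9*k**3 + 48*k**2 + 94*k + 69); s_k = R·t_k = 3**k*(3*k**2 + 2*k + 3)*factorial(k + 2).
s_(k+1) − s_k = 3**k*(9*k**3 + 48*k**2 + 94*k + 69)*factorial(k + 2) = t_k.
Telescoping: Σ = s_(6) − s_(0) = 3615373440 − (6) = 3615373434.

Σ = 3615373434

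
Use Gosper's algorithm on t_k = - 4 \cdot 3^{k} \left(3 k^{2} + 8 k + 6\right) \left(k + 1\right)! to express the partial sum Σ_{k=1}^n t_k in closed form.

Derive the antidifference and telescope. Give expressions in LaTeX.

S(n) = - 12 \cdot 3^{n} n \left(n + 2\right)! - 12 \cdot 3^{n} \left(n + 2\right)! + 24

Ratio r(k) = 3*(3*k**3 + 20*k**2 + 45*k + 34)/(3*k**2 + 8*k + 6).
Factor: A=3*k + 6; B=1; C=k**2 + 8*k/3 + 2.
Solve (3*k + 6)·f(k+1) − (1)·f(k) = k**2 + 8*k/3 + 2.
d = 1 from the (1,0,2) case.
A polynomial solution: f(k) = k/3.
Then R = B(k−1)f/C = k/(3*k**2 + 8*k + 6), so s_k = R(k)·t_k = -4*3**k*k*factorial(k + 1).
Verify: -4*3**k*(3*k**2 + 8*k + 6)*factorial(k + 1) matches t_k.
Σ_(k=1)^n t_k = s_(n+1) − s_(1) = (-12*3**n*(n + 1)*factorial(n + 2)) − (-24), i.e. -12*3**n*n*factorial(n + 2) - 12*3**n*factorial(n + 2) + 24.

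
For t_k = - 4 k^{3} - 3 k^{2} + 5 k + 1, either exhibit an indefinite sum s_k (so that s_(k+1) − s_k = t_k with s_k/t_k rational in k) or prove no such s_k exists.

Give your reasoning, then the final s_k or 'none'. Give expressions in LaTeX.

Compute t_(k+1)/t_k: get (4*k**3 + 15*k**2 + 13*k + 1)/(4*k**3 + 3*k**2 - 5*k - 1).
Normal form (A,B,C) = (1, 1, k**3 + 3*k**2/4 - 5*k/4 - 1/4).
Set up (1)·f(k+1) − (1)·f(k) − (k**3 + 3*k**2/4 - 5*k/4 - 1/4) = 0.
Degrees (0,0,3) ⇒ d ≤ 4.
Coefficient equations give f(k) = k*(k - 2)*(k**2 + k - 1)/4.
R(k) = B(k−1)·f(k)/C(k) = k*(k - 2)*(k**2 + k - 1)/(4*k**3 + 3*k**2 - 5*k - 1); s_k = R·t_k = k*(-k**3 + k**2 + 3*k - 2).
Verify: -4*k**3 - 3*k**2 + 5*k + 1 matches t_k.

s_k = k \left(- k^{3} + k^{2} + 3 k - 2\right)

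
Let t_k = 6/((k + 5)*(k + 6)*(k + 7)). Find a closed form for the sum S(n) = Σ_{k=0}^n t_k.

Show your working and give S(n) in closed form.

Compute t_(k+1)/t_k: get (k + 5)/(k + 8).
Gosper form: A/B · C(k+1)/C(k) with A=k + 5, B=k + 8, C=1.
f must satisfy (k + 5)·f(k+1) − (k + 7)·f(k) = 1.
deg f ≤ 2 (via 1,1,0).
Coefficient equations give f(k) = k*(k + 11)/60.
Certificate R = B(k−1)f/C = k*(k + 7)*(k + 11)/60 gives s_k = k*(k + 11)/(10*(k + 5)*(k + 6)).
Δs = 6/(k**3 + 18*k**2 + 107*k + 210), as required.
Σ_(k=0)^n t_k = s_(n+1) − s_(0) = ((n**2 + 13*n + 12)/(10*(n**2 + 13*n + 42))) − (0), i.e. (n**2 + 13*n + 12)/(10*(n**2 + 13*n + 42)).

S(n) = (n**2 + 13*n + 12)/(10*(n**2 + 13*n + 42))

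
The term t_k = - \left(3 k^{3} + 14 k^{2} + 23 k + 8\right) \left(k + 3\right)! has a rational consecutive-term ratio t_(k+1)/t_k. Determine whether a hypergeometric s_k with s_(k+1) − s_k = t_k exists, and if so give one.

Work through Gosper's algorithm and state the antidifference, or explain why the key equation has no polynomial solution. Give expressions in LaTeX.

s_k = - k \left(3 k - 1\right) \left(k + 3\right)!

Compute t_(k+1)/t_k: get (3*k**4 + 35*k**3 + 152*k**2 + 288*k + 192)/(3*k**3 + 14*k**2 + 23*k + 8).
Factor: A=k + 4; B=1; C=k**3 + 14*k**2/3 + 23*k/3 + 8/3.
Need (k + 4)·f(k+1) − (1)·f(k) = k**3 + 14*k**2/3 + 23*k/3 + 8/3.
deg f ≤ 2 (via 1,0,3).
Coefficient equations give f(k) = k*(3*k - 1)/3.
Then R = B(k−1)f/C = k*(3*k - 1)/(3*k**3 + 14*k**2 + 23*k + 8), so s_k = R(k)·t_k = -k*(3*k - 1)*factorial(k + 3).
s_(k+1) − s_k = -(3*k**3 + 14*k**2 + 23*k + 8)*factorial(k + 3) = t_k.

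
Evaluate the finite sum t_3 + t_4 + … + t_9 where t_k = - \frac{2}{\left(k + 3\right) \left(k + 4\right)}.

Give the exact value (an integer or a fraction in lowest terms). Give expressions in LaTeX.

Ratio r(k) = (k + 3)/(k + 5).
So A=k + 3 and B=k + 5, with C=1.
Need (k + 3)·f(k+1) − (k + 4)·f(k) = 1.
d = 1 from the (1,1,0) case.
Coefficient equations give f(k) = k/3.
Get s_k = R·t_k = -2*k/(3*k + 9) with R(k) = B(k−1)f(k)/C(k) = k*(k + 4)/3.
Δs = -2/(k**2 + 7*k + 12), as required.
Evaluate s at k=10 and k=3: -20/39 and -1/3; difference -7/39.

Σ = -7/39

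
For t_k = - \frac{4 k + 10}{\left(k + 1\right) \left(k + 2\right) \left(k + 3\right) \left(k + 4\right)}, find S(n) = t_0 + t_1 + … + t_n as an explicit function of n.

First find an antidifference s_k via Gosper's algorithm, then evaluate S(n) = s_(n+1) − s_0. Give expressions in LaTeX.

S(n) = \frac{2 \left(- n^{2} - 6 n - 5\right)}{3 \left(n^{2} + 6 n + 8\right)}

Step 1: r(k) = (k + 1)*(2*k + 7)/((k + 5)*(2*k + 5)).
Take A(k)=k + 1, B(k)=k + 5, C(k)=k + 5/2.
Solve (k + 1)·f(k+1) − (k + 4)·f(k) = k + 5/2.
Degrees (1,1,1) ⇒ d ≤ 3.
Solve for f: f(k) = k*(k + 2)*(k + 4)/6 (degree 3 ≤ 3).
Get s_k = R·t_k = 2*k*(-k - 4)/(3*(k**2 + 4*k + 3)) with R(k) = B(k−1)f(k)/C(k) = k*(k + 2)*(k + 4)**2/(3*(2*k + 5)).
s_(k+1) − s_k = 2*(-2*k - 5)/(k**4 + 10*k**3 + 35*k**2 + 50*k + 24) = t_k.
Telescope: S(n) = s_(n+1) − s_(0) = 2*(-n**2 - 6*n - 5)/(3*(n**2 + 6*n + 8)) − (0) = 2*(-n**2 - 6*n - 5)/(3*(n**2 + 6*n + 8)).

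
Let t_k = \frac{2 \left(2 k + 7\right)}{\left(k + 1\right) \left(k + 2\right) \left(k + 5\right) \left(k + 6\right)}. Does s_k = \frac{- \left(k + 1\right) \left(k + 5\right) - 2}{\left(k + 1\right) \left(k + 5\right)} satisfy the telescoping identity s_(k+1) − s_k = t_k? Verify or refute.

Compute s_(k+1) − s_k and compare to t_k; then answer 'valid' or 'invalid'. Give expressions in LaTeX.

valid (s_(k+1) − s_k reduces to t_k)

s_(k+1) = (-(k + 2)*(k + 6) - 2)/((k + 2)*(k + 6))
s_(k+1) − s_k = 2*(2*k + 7)/(k**4 + 14*k**3 + 65*k**2 + 112*k + 60)
(s_(k+1) − s_k) − t_k = 0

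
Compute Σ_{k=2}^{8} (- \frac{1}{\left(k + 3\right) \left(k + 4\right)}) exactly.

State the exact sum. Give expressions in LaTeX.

Step 1: r(k) = (k + 3)/(k + 5).
Factor: A=k + 3; B=k + 5; C=1.
f must satisfy (k + 3)·f(k+1) − (k + 4)·f(k) = 1.
deg f ≤ 1 (via 1,1,0).
Coefficient equations give f(k) = k/3.
Get s_k = R·t_k = -k/(3*k + 9) with R(k) = B(k−1)f(k)/C(k) = k*(k + 4)/3.
Verify: -1/(k**2 + 7*k + 12) matches t_k.
Sum = s_(9) − s_(2); s_(9) = -1/4, s_(2) = -2/15 ⇒ -7/60.

Σ = -7/60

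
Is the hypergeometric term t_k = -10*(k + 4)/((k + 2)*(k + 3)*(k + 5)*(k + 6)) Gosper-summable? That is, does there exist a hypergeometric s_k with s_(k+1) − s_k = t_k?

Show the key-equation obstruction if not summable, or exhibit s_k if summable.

Yes. s_k = k*(-k - 7)/(2*(k**2 + 7*k + 10)).

Step 1: r(k) = (k + 2)*(k + 5)**2/((k + 4)**2*(k + 7)).
So A=k + 2 and B=k + 7, with C=k**2 + 8*k + 16.
Set up (k + 2)·f(k+1) − (k + 6)·f(k) − (k**2 + 8*k + 16) = 0.
From deg A=1, deg B=1, deg C=2: d=4.
Solve for f: f(k) = k*(k + 3)*(k + 4)*(k + 7)/20 (degree 4 ≤ 4).
Then R = B(k−1)f/C = k*(k + 3)*(k + 6)*(k + 7)/(20*(k + 4)), so s_k = R(k)·t_k = k*(-k - 7)/(2*(k**2 + 7*k + 10)).
Check: Δs_k = 10*(-k - 4)/(k**4 + 16*k**3 + 91*k**2 + 216*k + 180). ✓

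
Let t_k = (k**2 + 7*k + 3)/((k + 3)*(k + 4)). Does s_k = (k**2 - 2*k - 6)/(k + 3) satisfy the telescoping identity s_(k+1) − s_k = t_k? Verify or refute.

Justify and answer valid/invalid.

s_(k+1) = (k**2 - 7)/(k + 4)
s_(k+1) − s_k = (k**2 + 7*k + 3)/(k**2 + 7*k + 12)
(s_(k+1) − s_k) − t_k = 0

Valid — Δs_k = t_k.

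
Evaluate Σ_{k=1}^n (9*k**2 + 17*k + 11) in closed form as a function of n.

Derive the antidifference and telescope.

Compute t_(k+1)/t_k: get (9*k**2 + 35*k + 37)/(9*k**2 + 17*k + 11).
A = 1, B = 1, C = k**2 + 17*k/9 + 11/9.
Key eq: (1)·f(k+1) = (1)·f(k) + (k**2 + 17*k/9 + 11/9).
Bound: deg f ≤ 3.
Solve for f: f(k) = k*(3*k**2 + 4*k + 4)/9 (degree 3 ≤ 3).
Certificate R = B(k−1)f/C = k*(3*k**2 + 4*k + 4)/(9*k**2 + 17*k + 11) gives s_k = k*(3*k**2 + 4*k + 4).
Δs = 9*k**2 + 17*k + 11, as required.
Telescope: S(n) = s_(n+1) − s_(1) = 3*n**3 + 13*n**2 + 21*n + 11 − (11) = n*(3*n**2 + 13*n + 21).

S(n) = n*(3*n**2 + 13*n + 21)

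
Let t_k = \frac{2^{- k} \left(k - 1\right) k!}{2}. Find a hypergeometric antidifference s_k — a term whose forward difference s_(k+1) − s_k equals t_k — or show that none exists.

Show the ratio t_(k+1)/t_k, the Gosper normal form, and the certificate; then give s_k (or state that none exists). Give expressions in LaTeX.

s_k = 2^{- k} k!

Compute t_(k+1)/t_k: get k*(k + 1)/(2*(k - 1)).
A = k/2 + 1/2, B = 1, C = k - 1.
Set up (k/2 + 1/2)·f(k+1) − (1)·f(k) − (k - 1) = 0.
Degrees (1,0,1) ⇒ d ≤ 0.
Solve for f: f(k) = 2 (degree 0 ≤ 0).
Get s_k = R·t_k = factorial(k)/2**k with R(k) = B(k−1)f(k)/C(k) = 2/(k - 1).
Δs = (k - 1)*factorial(k)/(2*2**k), as required.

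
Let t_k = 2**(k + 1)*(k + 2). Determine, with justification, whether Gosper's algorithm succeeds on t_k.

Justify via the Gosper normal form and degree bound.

Yes. s_k = 2**(k + 1)*k.

r(k) = 2*(k + 3)/(k + 2) after simplifying.
Take A(k)=2, B(k)=1, C(k)=k + 2.
Set up (2)·f(k+1) − (1)·f(k) − (k + 2) = 0.
Bound: deg f ≤ 1.
Solving with deg f ≤ 1: f(k) = k.
Get s_k = R·t_k = 2**(k + 1)*k with R(k) = B(k−1)f(k)/C(k) = k/(k + 2).
s_(k+1) − s_k = 2**(k + 1)*(k + 2) = t_k.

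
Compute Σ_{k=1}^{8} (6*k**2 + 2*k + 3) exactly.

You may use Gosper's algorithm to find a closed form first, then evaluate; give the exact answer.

r(k) = (6*k**2 + 14*k + 11)/(6*k**2 + 2*k + 3) after simplifying.
Factor: A=1; B=1; C=k**2 + k/3 + 1/2.
f must satisfy (1)·f(k+1) − (1)·f(k) = k**2 + k/3 + 1/2.
deg f ≤ 3 (via 0,0,2).
A polynomial solution: f(k) = k*(2*k**2 - 2*k + 3)/6.
Certificate R = B(k−1)f/C = k*(2*k**2 - 2*k + 3)/(6*k**2 + 2*k + 3) gives s_k = k*(2*k**2 - 2*k + 3).
Check: Δs_k = 6*k**2 + 2*k + 3. ✓
Sum = s_(9) − s_(1); s_(9) = 1323, s_(1) = 3 ⇒ 1320.

Σ = 1320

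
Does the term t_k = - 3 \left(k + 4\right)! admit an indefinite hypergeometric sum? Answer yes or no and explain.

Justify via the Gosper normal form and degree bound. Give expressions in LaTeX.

The ratio is k + 5.
Gosper form: A/B · C(k+1)/C(k) with A=k + 5, B=1, C=1.
f must satisfy (k + 5)·f(k+1) − (1)·f(k) = 1.
From deg A=1, deg B=0, deg C=0: d=-1.
Negative degree bound (-1): no f exists, t_k not Gosper-summable.

No — t_k has no hypergeometric antidifference.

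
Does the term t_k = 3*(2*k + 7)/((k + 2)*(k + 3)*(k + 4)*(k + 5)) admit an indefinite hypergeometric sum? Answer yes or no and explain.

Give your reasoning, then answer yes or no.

Yes. s_k = 3*k*(k + 6)/(8*(k**2 + 6*k + 8)).

Compute t_(k+1)/t_k: get (k + 2)*(2*k + 9)/((k + 6)*(2*k + 7)).
A = k + 2, B = k + 6, C = k + 7/2.
f must satisfy (k + 2)·f(k+1) − (k + 5)·f(k) = k + 7/2.
d = 3 from the (1,1,1) case.
A polynomial solution: f(k) = k*(k + 3)*(k + 6)/16.
Then R = B(k−1)f/C = k*(k + 3)*(k + 5)*(k + 6)/(8*(2*k + 7)), so s_k = R(k)·t_k = 3*k*(k + 6)/(8*(k**2 + 6*k + 8)).
Δs = 3*(2*k + 7)/(k**4 + 14*k**3 + 71*k**2 + 154*k + 120), as required.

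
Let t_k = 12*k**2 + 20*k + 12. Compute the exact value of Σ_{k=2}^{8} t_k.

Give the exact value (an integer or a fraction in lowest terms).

t_(k+1)/t_k = (3*k**2 + 11*k + 11)/(3*k**2 + 5*k + 3).
A = 1, B = 1, C = k**2 + 5*k/3 + 1.
Need (1)·f(k+1) − (1)·f(k) = k**2 + 5*k/3 + 1.
Degrees (0,0,2) ⇒ d ≤ 3.
Coefficient equations give f(k) = k*(k**2 + k + 1)/3.
Get s_k = R·t_k = 4*k*(k**2 + k + 1) with R(k) = B(k−1)f(k)/C(k) = k*(k**2 + k + 1)/(3*k**2 + 5*k + 3).
s_(k+1) − s_k = 12*k**2 + 20*k + 12 = t_k.
Sum = s_(9) − s_(2); s_(9) = 3276, s_(2) = 56 ⇒ 3220.

Σ = 3220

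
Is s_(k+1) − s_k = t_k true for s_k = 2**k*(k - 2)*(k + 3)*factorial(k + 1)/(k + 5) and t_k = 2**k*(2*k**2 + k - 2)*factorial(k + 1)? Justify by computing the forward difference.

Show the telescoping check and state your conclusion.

s_(k+1) = 2**(k + 1)*(k - 1)*(k + 4)*factorial(k + 2)/(k + 6)
s_(k+1) − s_k = 2**k*(2*k**4 + 19*k**3 + 47*k**2 + 4*k - 44)*factorial(k + 1)/((k + 5)*(k + 6))
(s_(k+1) − s_k) − t_k = -2**(k + 1)*(2*k**3 + 11*k**2 + 2*k - 8)*factorial(k + 1)/((k + 5)*(k + 6))

Invalid: residual -2**(k + 1)*(2*k**3 + 11*k**2 + 2*k - 8)*factorial(k + 1)/((k + 5)*(k + 6)) ≠ 0.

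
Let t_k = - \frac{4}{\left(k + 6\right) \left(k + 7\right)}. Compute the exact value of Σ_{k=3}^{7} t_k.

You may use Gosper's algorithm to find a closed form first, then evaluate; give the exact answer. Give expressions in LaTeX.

Σ = -10/63

Compute t_(k+1)/t_k: get (k + 6)/(k + 8).
So A=k + 6 and B=k + 8, with C=1.
Need (k + 6)·f(k+1) − (k + 7)·f(k) = 1.
d = 1 from the (1,1,0) case.
Solving with deg f ≤ 1: f(k) = k/6.
So s_k = (B(k−1)f/C)·t_k = (k*(k + 7)/6)·t_k = -2*k/(3*k + 18).
Verify: -4/(k**2 + 13*k + 42) matches t_k.
Σ_(k=3)^(7) t_k = s_(8) − s_(3) = -8/21 − (-2/9) = -10/63.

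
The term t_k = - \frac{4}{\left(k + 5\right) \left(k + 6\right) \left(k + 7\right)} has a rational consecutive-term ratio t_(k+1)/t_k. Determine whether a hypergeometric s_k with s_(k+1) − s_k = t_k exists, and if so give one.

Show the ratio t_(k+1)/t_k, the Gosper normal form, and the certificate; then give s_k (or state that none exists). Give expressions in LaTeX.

s_k = \frac{k \left(- k - 11\right)}{15 \left(k + 5\right) \left(k + 6\right)}

r(k) = (k + 5)/(k + 8) after simplifying.
Factor: A=k + 5; B=k + 8; C=1.
Solve (k + 5)·f(k+1) − (k + 7)·f(k) = 1.
From deg A=1, deg B=1, deg C=0: d=2.
Solving with deg f ≤ 2: f(k) = k*(k + 11)/60.
Then R = B(k−1)f/C = k*(k + 7)*(k + 11)/60, so s_k = R(k)·t_k = k*(-k - 11)/(15*(k + 5)*(k + 6)).
Check: Δs_k = -4/(k**3 + 18*k**2 + 107*k + 210). ✓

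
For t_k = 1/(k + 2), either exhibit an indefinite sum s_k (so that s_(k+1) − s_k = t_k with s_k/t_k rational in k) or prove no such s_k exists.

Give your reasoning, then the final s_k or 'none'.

Step 1: r(k) = (k + 2)/(k + 3).
A = k + 2, B = k + 3, C = 1.
Need (k + 2)·f(k+1) − (k + 2)·f(k) = 1.
Bound: deg f ≤ 0.
f = c0 ⇒ A·f(k+1) − B(k−1)·f(k) − C = -1. The system {-1 = 0} is inconsistent; no antidifference.

no hypergeometric antidifference exists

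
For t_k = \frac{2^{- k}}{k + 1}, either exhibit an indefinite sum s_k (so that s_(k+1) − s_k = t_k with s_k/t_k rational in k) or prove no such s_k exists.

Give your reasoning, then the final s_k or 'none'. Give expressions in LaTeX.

t_(k+1)/t_k = (k + 1)/(2*(k + 2)).
So A=k/2 + 1/2 and B=k + 2, with C=1.
f must satisfy (k/2 + 1/2)·f(k+1) − (k + 1)·f(k) = 1.
deg f ≤ -1 (via 1,1,0).
deg f ≤ -1 is impossible — no certificate.

not Gosper-summable; s_k does not exist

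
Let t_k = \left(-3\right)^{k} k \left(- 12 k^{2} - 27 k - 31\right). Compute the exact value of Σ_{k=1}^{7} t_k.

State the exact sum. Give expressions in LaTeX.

Step 1: r(k) = 3*(-12*k**3 - 63*k**2 - 121*k - 70)/(k*(12*k**2 + 27*k + 31)).
A = -3, B = 1, C = k**3 + 9*k**2/4 + 31*k/12.
Need (-3)·f(k+1) − (1)·f(k) = k**3 + 9*k**2/4 + 31*k/12.
Bound: deg f ≤ 3.
A polynomial solution: f(k) = -(3*k**3 + k - 3)/12.
So s_k = (B(k−1)f/C)·t_k = (-(3*k**3 + k - 3)/(k*(12*k**2 + 27*k + 31)))·t_k = (-3)**k*(3*k**3 + k - 3).
s_(k+1) − s_k = (-3)**k*k*(-12*k**2 - 27*k - 31) = t_k.
Evaluate s at k=8 and k=1: 10110501 and -3; difference 10110504.

Σ = 10110504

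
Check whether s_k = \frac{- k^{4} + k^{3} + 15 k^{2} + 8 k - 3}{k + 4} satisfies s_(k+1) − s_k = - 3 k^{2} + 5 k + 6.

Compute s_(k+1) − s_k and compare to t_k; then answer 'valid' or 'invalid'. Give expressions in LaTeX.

s_(k+1) = (-k**4 - 3*k**3 + 12*k**2 + 37*k + 20)/(k + 5)
s_(k+1) − s_k = (-3*k**4 - 20*k**3 + 2*k**2 + 131*k + 95)/(k**2 + 9*k + 20)
(s_(k+1) − s_k) − t_k = (2*k**3 + 11*k**2 - 23*k - 25)/(k**2 + 9*k + 20)

Invalid: residual \frac{2 k^{3} + 11 k^{2} - 23 k - 25}{k^{2} + 9 k + 20} ≠ 0.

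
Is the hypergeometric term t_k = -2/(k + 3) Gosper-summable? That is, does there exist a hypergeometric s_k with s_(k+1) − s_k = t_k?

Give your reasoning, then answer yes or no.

Step 1: r(k) = (k + 3)/(k + 4).
Gosper form: A/B · C(k+1)/C(k) with A=k + 3, B=k + 4, C=1.
f must satisfy (k + 3)·f(k+1) − (k + 3)·f(k) = 1.
deg f ≤ 0 (via 1,1,0).
f = c0 ⇒ A·f(k+1) − B(k−1)·f(k) − C = -1. The system {-1 = 0} is inconsistent; no antidifference.

No — key equation has no polynomial f.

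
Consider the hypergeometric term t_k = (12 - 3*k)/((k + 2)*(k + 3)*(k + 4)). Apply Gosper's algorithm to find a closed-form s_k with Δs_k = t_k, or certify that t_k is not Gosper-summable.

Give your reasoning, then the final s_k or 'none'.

Step 1: r(k) = (k - 3)*(k + 2)/((k - 4)*(k + 5)).
A = k + 2, B = k + 5, C = k - 4.
Set up (k + 2)·f(k+1) − (k + 4)·f(k) − (k - 4) = 0.
deg f ≤ 2 (via 1,1,1).
A polynomial solution: f(k) = -k*(k + 11)/6.
Certificate R = B(k−1)f/C = -k*(k + 4)*(k + 11)/(6*(k - 4)) gives s_k = k*(k + 11)/(2*(k + 2)*(k + 3)).
Verify: 3*(4 - k)/(k**3 + 9*k**2 + 26*k + 24) matches t_k.

s_k = k*(k + 11)/(2*(k + 2)*(k + 3))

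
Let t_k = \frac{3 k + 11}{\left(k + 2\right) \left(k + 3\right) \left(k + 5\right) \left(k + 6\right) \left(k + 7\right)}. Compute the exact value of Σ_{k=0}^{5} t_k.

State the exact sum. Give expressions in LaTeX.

Σ = 83/5280

Ratio r(k) = (k + 2)*(k + 5)*(3*k + 14)/((k + 4)*(k + 8)*(3*k + 11)).
Normal form (A,B,C) = (k + 2, k + 8, k**2 + 23*k/3 + 44/3).
Key eq: (k + 2)·f(k+1) = (k + 7)·f(k) + (k**2 + 23*k/3 + 44/3).
deg f ≤ 5 (via 1,1,2).
Solve for f: f(k) = k*(k + 3)*(k + 4)*(k**2 + 13*k + 52)/180 (degree 5 ≤ 5).
R(k) = B(k−1)·f(k)/C(k) = k*(k + 3)*(k + 7)*(k**2 + 13*k + 52)/(60*(3*k + 11)); s_k = R·t_k = k*(k**2 + 13*k + 52)/(60*(k**3 + 13*k**2 + 52*k + 60)).
Verify: (3*k + 11)/(k**5 + 23*k**4 + 203*k**3 + 853*k**2 + 1692*k + 1260) matches t_k.
Telescoping: Σ = s_(6) − s_(0) = 83/5280 − (0) = 83/5280.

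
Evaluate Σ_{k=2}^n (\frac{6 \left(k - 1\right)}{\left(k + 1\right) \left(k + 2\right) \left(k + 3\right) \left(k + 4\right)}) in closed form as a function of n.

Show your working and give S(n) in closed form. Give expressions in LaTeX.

S(n) = \frac{n \left(n^{2} + 9 n - 10\right)}{12 \left(n^{3} + 9 n^{2} + 26 n + 24\right)}

t_(k+1)/t_k = k*(k + 1)/((k - 1)*(k + 5)).
Take A(k)=k + 1, B(k)=k + 5, C(k)=k - 1.
Need (k + 1)·f(k+1) − (k + 4)·f(k) = k - 1.
Bound: deg f ≤ 3.
Solve for f: f(k) = -k*(k**2 + 6*k + 29)/36 (degree 3 ≤ 3).
Then R = B(k−1)f/C = -k*(k + 4)*(k**2 + 6*k + 29)/(36*(k - 1)), so s_k = R(k)·t_k = k*(-k**2 - 6*k - 29)/(6*(k + 1)*(k + 2)*(k + 3)).
s_(k+1) − s_k = 6*(k - 1)/(k**4 + 10*k**3 + 35*k**2 + 50*k + 24) = t_k.
Σ_(k=2)^n t_k = s_(n+1) − s_(2) = ((-n**3 - 9*n**2 - 44*n - 36)/(6*(n**3 + 9*n**2 + 26*n + 24))) − (-1/4), i.e. n*(n**2 + 9*n - 10)/(12*(n**3 + 9*n**2 + 26*n + 24)).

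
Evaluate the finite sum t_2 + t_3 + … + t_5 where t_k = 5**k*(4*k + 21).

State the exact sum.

The ratio is 5*(4*k + 25)/(4*k + 21).
Normal form (A,B,C) = (5, 1, k + 21/4).
Key eq: (5)·f(k+1) = (1)·f(k) + (k + 21/4).
deg f ≤ 1 (via 0,0,1).
Solving with deg f ≤ 1: f(k) = (k + 4)/4.
So s_k = (B(k−1)f/C)·t_k = ((k + 4)/(4*k + 21))·t_k = 5**k*(k + 4).
Check: Δs_k = 5**k*(4*k + 21). ✓
Telescoping: Σ = s_(6) − s_(2) = 156250 − (150) = 156100.

Σ = 156100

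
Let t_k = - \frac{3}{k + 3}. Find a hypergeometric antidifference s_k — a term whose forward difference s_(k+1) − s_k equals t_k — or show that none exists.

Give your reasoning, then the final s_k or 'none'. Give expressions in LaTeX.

Step 1: r(k) = (k + 3)/(k + 4).
So A=k + 3 and B=k + 4, with C=1.
Set up (k + 3)·f(k+1) − (k + 3)·f(k) − (1) = 0.
Bound: deg f ≤ 0.
Write f(k) = c0. Then LHS − RHS = -1, requiring -1 = 0: contradictory. No certificate.

no hypergeometric antidifference exists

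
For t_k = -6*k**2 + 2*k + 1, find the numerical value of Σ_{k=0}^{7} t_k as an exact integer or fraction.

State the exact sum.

Σ = -776

Ratio r(k) = (6*k**2 + 10*k + 3)/(6*k**2 - 2*k - 1).
Take A(k)=1, B(k)=1, C(k)=k**2 - k/3 - 1/6.
Need (1)·f(k+1) − (1)·f(k) = k**2 - k/3 - 1/6.
deg f ≤ 3 (via 0,0,2).
Coefficient equations give f(k) = k*(2*k**2 - 4*k + 1)/6.
Then R = B(k−1)f/C = k*(2*k**2 - 4*k + 1)/(6*k**2 - 2*k - 1), so s_k = R(k)·t_k = k*(-2*k**2 + 4*k - 1).
Check: Δs_k = -6*k**2 + 2*k + 1. ✓
Sum = s_(8) − s_(0); s_(8) = -776, s_(0) = 0 ⇒ -776.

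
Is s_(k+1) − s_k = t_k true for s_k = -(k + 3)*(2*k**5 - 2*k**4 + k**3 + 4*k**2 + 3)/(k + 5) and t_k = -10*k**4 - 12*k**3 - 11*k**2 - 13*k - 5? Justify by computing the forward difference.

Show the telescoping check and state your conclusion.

s_(k+1) = -(k + 4)*(2*(k + 1)**5 - 2*(k + 1)**4 + (k + 1)**3 + 4*(k + 1)**2 + 3)/(k + 6)
s_(k+1) − s_k = (-10*k**6 - 106*k**5 - 315*k**4 - 354*k**3 - 350*k**2 - 305*k - 106)/(k**2 + 11*k + 30)
(s_(k+1) − s_k) − t_k = 4*(4*k**5 + 32*k**4 + 35*k**3 + 32*k**2 + 35*k + 11)/(k**2 + 11*k + 30)

Invalid: residual 4*(4*k**5 + 32*k**4 + 35*k**3 + 32*k**2 + 35*k + 11)/(k**2 + 11*k + 30) ≠ 0.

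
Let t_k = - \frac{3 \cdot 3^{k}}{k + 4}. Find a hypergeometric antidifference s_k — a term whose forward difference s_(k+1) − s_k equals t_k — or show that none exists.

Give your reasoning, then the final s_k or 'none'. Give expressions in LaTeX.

r(k) = 3*(k + 4)/(k + 5) after simplifying.
Factor: A=3*k + 12; B=k + 5; C=1.
Key eq: (3*k + 12)·f(k+1) = (k + 4)·f(k) + (1).
Degrees (1,1,0) ⇒ d ≤ -1.
Negative degree bound (-1): no f exists, t_k not Gosper-summable.

no hypergeometric antidifference exists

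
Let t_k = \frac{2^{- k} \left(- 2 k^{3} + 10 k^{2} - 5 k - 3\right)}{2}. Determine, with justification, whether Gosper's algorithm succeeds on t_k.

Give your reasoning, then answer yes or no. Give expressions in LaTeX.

The ratio is k*(2*k**2 - 4*k - 9)/(2*(2*k**3 - 10*k**2 + 5*k + 3)).
So A=1/2 and B=1, with C=k**3 - 5*k**2 + 5*k/2 + 3/2.
Set up (1/2)·f(k+1) − (1)·f(k) − (k**3 - 5*k**2 + 5*k/2 + 3/2) = 0.
deg f ≤ 3 (via 0,0,3).
Match coefficients ⇒ f(k) = -2*k**3 + 4*k**2 - 3*k - 4.
Certificate R = B(k−1)f/C = -2*(2*k**3 - 4*k**2 + 3*k + 4)/((k - 1)*(2*k**2 - 8*k - 3)) gives s_k = (2*k**3 - 4*k**2 + 3*k + 4)/2**k.
s_(k+1) − s_k = (-2*k**3 + 10*k**2 - 5*k - 3)/(2*2**k) = t_k.

Yes. s_k = 2^{- k} \left(2 k^{3} - 4 k^{2} + 3 k + 4\right).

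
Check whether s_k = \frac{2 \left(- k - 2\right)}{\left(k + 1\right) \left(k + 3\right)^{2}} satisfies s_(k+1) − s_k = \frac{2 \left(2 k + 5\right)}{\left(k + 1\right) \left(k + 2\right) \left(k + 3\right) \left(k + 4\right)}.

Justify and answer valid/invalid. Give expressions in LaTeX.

s_(k+1) = 2*(-k - 3)/((k + 2)*(k + 4)**2)
s_(k+1) − s_k = 2*(-(k + 1)*(k + 3)**3 + (k + 2)**2*(k + 4)**2)/((k + 1)*(k + 2)*(k + 3)**2*(k + 4)**2)
(s_(k+1) − s_k) − t_k = 2*(-3*k**2 - 17*k - 23)/(k**6 + 17*k**5 + 117*k**4 + 415*k**3 + 794*k**2 + 768*k + 288)

Invalid: residual \frac{2 \left(- 3 k^{2} - 17 k - 23\right)}{k^{6} + 17 k^{5} + 117 k^{4} + 415 k^{3} + 794 k^{2} + 768 k + 288} ≠ 0.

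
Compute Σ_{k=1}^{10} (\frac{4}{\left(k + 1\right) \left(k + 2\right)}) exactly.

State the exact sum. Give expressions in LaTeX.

Compute t_(k+1)/t_k: get (k + 1)/(k + 3).
Take A(k)=k + 1, B(k)=k + 3, C(k)=1.
Key eq: (k + 1)·f(k+1) = (k + 2)·f(k) + (1).
Degrees (1,1,0) ⇒ d ≤ 1.
Solving with deg f ≤ 1: f(k) = k.
Then R = B(k−1)f/C = k*(k + 2), so s_k = R(k)·t_k = 4*k/(k + 1).
Verify: 4/(k**2 + 3*k + 2) matches t_k.
Sum = s_(11) − s_(1); s_(11) = 11/3, s_(1) = 2 ⇒ 5/3.

Σ = 5/3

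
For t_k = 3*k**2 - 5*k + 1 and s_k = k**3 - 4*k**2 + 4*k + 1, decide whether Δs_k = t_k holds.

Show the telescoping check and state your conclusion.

s_(k+1) = k**3 - k**2 - k + 2
s_(k+1) − s_k = 3*k**2 - 5*k + 1
(s_(k+1) − s_k) − t_k = 0

Valid: the claim telescopes to t_k.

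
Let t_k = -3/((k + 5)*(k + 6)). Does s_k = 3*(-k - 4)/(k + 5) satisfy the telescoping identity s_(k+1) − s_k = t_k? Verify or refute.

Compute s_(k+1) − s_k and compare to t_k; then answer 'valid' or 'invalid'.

s_(k+1) = 3*(-k - 5)/(k + 6)
s_(k+1) − s_k = -3/(k**2 + 11*k + 30)
(s_(k+1) − s_k) − t_k = 0

valid; difference matches t_k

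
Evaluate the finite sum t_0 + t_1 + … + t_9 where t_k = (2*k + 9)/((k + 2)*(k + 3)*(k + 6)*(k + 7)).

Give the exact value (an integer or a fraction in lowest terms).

Σ = 5/64

Ratio r(k) = (k + 2)*(k + 6)*(2*k + 11)/((k + 4)*(k + 8)*(2*k + 9)).
Normal form (A,B,C) = (k + 2, k + 8, k**3 + 27*k**2/2 + 121*k/2 + 90).
Need (k + 2)·f(k+1) − (k + 7)·f(k) = k**3 + 27*k**2/2 + 121*k/2 + 90.
deg f ≤ 5 (via 1,1,3).
Coefficient equations give f(k) = k*(k + 3)*(k + 4)*(k + 5)*(k + 8)/24.
Certificate R = B(k−1)f/C = k*(k + 3)*(k + 7)*(k + 8)/(12*(2*k + 9)) gives s_k = k*(k + 8)/(12*(k**2 + 8*k + 12)).
Δs = (2*k + 9)/(k**4 + 18*k**3 + 113*k**2 + 288*k + 252), as required.
Sum = s_(10) − s_(0); s_(10) = 5/64, s_(0) = 0 ⇒ 5/64.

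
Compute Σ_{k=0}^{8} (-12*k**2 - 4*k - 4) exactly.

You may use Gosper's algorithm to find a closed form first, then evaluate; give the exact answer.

Ratio r(k) = (k + 3*(k + 1)**2 + 2)/(3*k**2 + k + 1).
Gosper form: A/B · C(k+1)/C(k) with A=1, B=1, C=k**2 + k/3 + 1/3.
Key eq: (1)·f(k+1) = (1)·f(k) + (k**2 + k/3 + 1/3).
deg f ≤ 3 (via 0,0,2).
Match coefficients ⇒ f(k) = k*(k**2 - k + 1)/3.
Get s_k = R·t_k = 4*k*(-k**2 + k - 1) with R(k) = B(k−1)f(k)/C(k) = k*(k**2 - k + 1)/(3*k**2 + k + 1).
Check: Δs_k = -12*k**2 - 4*k - 4. ✓
Sum = s_(9) − s_(0); s_(9) = -2628, s_(0) = 0 ⇒ -2628.

Σ = -2628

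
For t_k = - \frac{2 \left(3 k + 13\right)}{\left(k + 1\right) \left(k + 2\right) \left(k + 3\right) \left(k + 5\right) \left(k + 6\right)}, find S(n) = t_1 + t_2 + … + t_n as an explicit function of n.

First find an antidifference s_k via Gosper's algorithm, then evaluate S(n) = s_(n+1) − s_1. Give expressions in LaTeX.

t_(k+1)/t_k = (k + 1)*(k + 5)*(3*k + 16)/((k + 4)*(k + 7)*(3*k + 13)).
Gosper form: A/B · C(k+1)/C(k) with A=k + 1, B=k + 7, C=k**2 + 25*k/3 + 52/3.
Key eq: (k + 1)·f(k+1) = (k + 6)·f(k) + (k**2 + 25*k/3 + 52/3).
From deg A=1, deg B=1, deg C=2: d=5.
A polynomial solution: f(k) = k*(k + 3)*(k + 4)*(k**2 + 8*k + 17)/30.
Get s_k = R·t_k = k*(-k**2 - 8*k - 17)/(5*(k**3 + 8*k**2 + 17*k + 10)) with R(k) = B(k−1)f(k)/C(k) = k*(k + 3)*(k + 6)*(k**2 + 8*k + 17)/(10*(3*k + 13)).
s_(k+1) − s_k = 2*(-3*k - 13)/(k**5 + 17*k**4 + 107*k**3 + 307*k**2 + 396*k + 180) = t_k.
s_(n+1) = (-n**3 - 11*n**2 - 36*n - 26)/(5*(n**3 + 11*n**2 + 36*n + 36)) and s_(1) = -13/90, so S(n) = n*(-n**2 - 11*n - 36)/(18*(n**3 + 11*n**2 + 36*n + 36)).

S(n) = \frac{n \left(- n^{2} - 11 n - 36\right)}{18 \left(n^{3} + 11 n^{2} + 36 n + 36\right)}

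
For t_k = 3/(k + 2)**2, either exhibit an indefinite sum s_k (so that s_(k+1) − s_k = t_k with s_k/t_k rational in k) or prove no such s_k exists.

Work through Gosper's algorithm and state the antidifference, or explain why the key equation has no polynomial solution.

no hypergeometric antidifference exists

The ratio is (k + 2)**2/(k + 3)**2.
Gosper form: A/B · C(k+1)/C(k) with A=k**2 + 4*k + 4, B=k**2 + 6*k + 9, C=1.
Key eq: (k**2 + 4*k + 4)·f(k+1) = (k**2 + 4*k + 4)·f(k) + (1).
Bound: deg f ≤ 0.
f = c0 ⇒ A·f(k+1) − B(k−1)·f(k) − C = -1. The system {-1 = 0} is inconsistent; no antidifference.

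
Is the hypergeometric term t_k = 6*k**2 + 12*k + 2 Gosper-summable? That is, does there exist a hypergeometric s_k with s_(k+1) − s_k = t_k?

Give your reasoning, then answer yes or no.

Yes. s_k = k*(2*k**2 + 3*k - 3).

Compute t_(k+1)/t_k: get (3*k**2 + 12*k + 10)/(3*k**2 + 6*k + 1).
Gosper form: A/B · C(k+1)/C(k) with A=1, B=1, C=k**2 + 2*k + 1/3.
Set up (1)·f(k+1) − (1)·f(k) − (k**2 + 2*k + 1/3) = 0.
From deg A=0, deg B=0, deg C=2: d=3.
Solve for f: f(k) = k*(2*k**2 + 3*k - 3)/6 (degree 3 ≤ 3).
Certificate R = B(k−1)f/C = k*(2*k**2 + 3*k - 3)/(2*(3*k**2 + 6*k + 1)) gives s_k = k*(2*k**2 + 3*k - 3).
Check: Δs_k = 6*k**2 + 12*k + 2. ✓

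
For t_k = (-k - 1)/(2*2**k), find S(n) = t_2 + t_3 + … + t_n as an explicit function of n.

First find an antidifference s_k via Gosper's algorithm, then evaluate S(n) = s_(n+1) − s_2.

r(k) = (k + 2)/(2*(k + 1)) after simplifying.
A = 1/2, B = 1, C = k + 1.
f must satisfy (1/2)·f(k+1) − (1)·f(k) = k + 1.
d = 1 from the (0,0,1) case.
Match coefficients ⇒ f(k) = -2*(k + 2).
Get s_k = R·t_k = (k + 2)/2**k with R(k) = B(k−1)f(k)/C(k) = -2*(k + 2)/(k + 1).
Verify: (-k - 1)/(2*2**k) matches t_k.
Evaluate: s_(n+1) = 2**(-n - 1)*(n + 3); subtract s_(2) = 1 ⇒ S(n) = 2**(-n - 1)*(-2**(n + 1) + n + 3).

S(n) = 2**(-n - 1)*(-2**(n + 1) + n + 3)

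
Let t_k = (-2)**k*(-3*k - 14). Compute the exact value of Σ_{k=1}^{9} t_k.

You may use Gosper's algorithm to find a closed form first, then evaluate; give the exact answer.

Σ = 14346

The ratio is 2*(-3*k - 17)/(3*k + 14).
A = -2, B = 1, C = k + 14/3.
f must satisfy (-2)·f(k+1) − (1)·f(k) = k + 14/3.
Bound: deg f ≤ 1.
Solving with deg f ≤ 1: f(k) = -(k + 4)/3.
Get s_k = R·t_k = (-2)**k*(k + 4) with R(k) = B(k−1)f(k)/C(k) = -(k + 4)/(3*k + 14).
Verify: (-2)**k*(-3*k - 14) matches t_k.
Sum = s_(10) − s_(1); s_(10) = 14336, s_(1) = -10 ⇒ 14346.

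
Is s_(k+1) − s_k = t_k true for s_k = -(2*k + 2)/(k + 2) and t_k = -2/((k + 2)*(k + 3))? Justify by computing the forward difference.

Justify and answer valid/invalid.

s_(k+1) = 2*(-k - 2)/(k + 3)
s_(k+1) − s_k = -2/(k**2 + 5*k + 6)
(s_(k+1) − s_k) − t_k = 0

valid (s_(k+1) − s_k reduces to t_k)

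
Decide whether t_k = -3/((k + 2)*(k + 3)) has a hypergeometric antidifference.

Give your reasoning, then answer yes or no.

Step 1: r(k) = (k + 2)/(k + 4).
Factor: A=k + 2; B=k + 4; C=1.
Solve (k + 2)·f(k+1) − (k + 3)·f(k) = 1.
From deg A=1, deg B=1, deg C=0: d=1.
Coefficient equations give f(k) = k/2.
Then R = B(k−1)f/C = k*(k + 3)/2, so s_k = R(k)·t_k = -3*k/(2*k + 4).
Δs = -3/(k**2 + 5*k + 6), as required.

Yes. s_k = -3*k/(2*k + 4).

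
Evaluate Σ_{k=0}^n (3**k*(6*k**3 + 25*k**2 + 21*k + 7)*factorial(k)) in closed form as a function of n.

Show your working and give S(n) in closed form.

S(n) = 6*3**n*n**3*factorial(n) + 27*3**n*n**2*factorial(n) + 24*3**n*n*factorial(n) + 3*3**n*factorial(n) + 4

The ratio is 3*(6*k**4 + 49*k**3 + 132*k**2 + 148*k + 59)/(6*k**3 + 25*k**2 + 21*k + 7).
Factor: A=3*k + 3; B=1; C=k**3 + 25*k**2/6 + 7*k/2 + 7/6.
Need (3*k + 3)·f(k+1) − (1)·f(k) = k**3 + 25*k**2/6 + 7*k/2 + 7/6.
d = 2 from the (1,0,3) case.
A polynomial solution: f(k) = (2*k**2 + 3*k - 4)/6.
Certificate R = B(k−1)f/C = (2*k**2 + 3*k - 4)/(6*k**3 + 25*k**2 + 21*k + 7) gives s_k = 3**k*(2*k**2 + 3*k - 4)*factorial(k).
Verify: 3**k*(6*k**3 + 25*k**2 + 21*k + 7)*factorial(k) matches t_k.
Σ_(k=0)^n t_k = s_(n+1) − s_(0) = (3**(n + 1)*(2*n**2 + 7*n + 1)*factorial(n + 1)) − (-4), i.e. 6*3**n*n**3*factorial(n) + 27*3**n*n**2*factorial(n) + 24*3**n*n*factorial(n) + 3*3**n*factorial(n) + 4.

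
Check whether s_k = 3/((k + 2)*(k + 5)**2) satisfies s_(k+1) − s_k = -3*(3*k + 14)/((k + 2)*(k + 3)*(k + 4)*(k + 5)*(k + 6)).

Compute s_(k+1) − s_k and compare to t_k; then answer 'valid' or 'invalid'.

s_(k+1) = 3/((k + 3)*(k + 6)**2)
s_(k+1) − s_k = 3/((k + 3)*(k + 6)**2) - 3/((k + 2)*(k + 5)**2)
(s_(k+1) − s_k) − t_k = 6*(4*k**2 + 39*k + 94)/(k**7 + 31*k**6 + 405*k**5 + 2885*k**4 + 12074*k**3 + 29604*k**2 + 39240*k + 21600)

Invalid: residual 6*(4*k**2 + 39*k + 94)/(k**7 + 31*k**6 + 405*k**5 + 2885*k**4 + 12074*k**3 + 29604*k**2 + 39240*k + 21600) ≠ 0.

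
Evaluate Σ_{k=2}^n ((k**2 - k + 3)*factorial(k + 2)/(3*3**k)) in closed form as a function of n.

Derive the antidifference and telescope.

Compute t_(k+1)/t_k: get (k + 3)*(-k + (k + 1)**2 + 2)/(3*(k**2 - k + 3)).
Factor: A=k/3 + 1; B=1; C=k**2 - k + 3.
f must satisfy (k/3 + 1)·f(k+1) − (1)·f(k) = k**2 - k + 3.
d = 1 from the (1,0,2) case.
Solving with deg f ≤ 1: f(k) = 3*(k - 2).
Then R = B(k−1)f/C = 3*(k - 2)/(k**2 - k + 3), so s_k = R(k)·t_k = (k - 2)*factorial(k + 2)/3**k.
Verify: (k**2 - k + 3)*factorial(k + 2)/(3*3**k) matches t_k.
Telescope: S(n) = s_(n+1) − s_(2) = 3**(-n - 1)*(n - 1)*factorial(n + 3) − (0) = 3**(-n - 1)*(n - 1)*factorial(n + 3).

S(n) = 3**(-n - 1)*(n - 1)*factorial(n + 3)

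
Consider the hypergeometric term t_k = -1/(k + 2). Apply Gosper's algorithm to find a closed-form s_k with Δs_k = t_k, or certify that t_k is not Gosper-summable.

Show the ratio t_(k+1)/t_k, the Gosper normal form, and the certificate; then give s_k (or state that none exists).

none (Gosper's algorithm certifies no s_k)

Compute t_(k+1)/t_k: get (k + 2)/(k + 3).
Normal form (A,B,C) = (k + 2, k + 3, 1).
Solve (k + 2)·f(k+1) − (k + 2)·f(k) = 1.
Bound: deg f ≤ 0.
Generic f = c0 gives residual -1; -1 = 0 cannot hold, so t_k is not Gosper-summable.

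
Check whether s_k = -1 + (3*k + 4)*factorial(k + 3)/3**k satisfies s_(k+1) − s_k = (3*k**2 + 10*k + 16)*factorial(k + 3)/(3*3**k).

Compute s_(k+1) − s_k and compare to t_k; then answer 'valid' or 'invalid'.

valid; difference matches t_k

s_(k+1) = 3**(-k - 1)*(3*k + 7)*factorial(k + 4) - 1
s_(k+1) − s_k = (3*k**2 + 10*k + 16)*factorial(k + 3)/(3*3**k)
(s_(k+1) − s_k) − t_k = 0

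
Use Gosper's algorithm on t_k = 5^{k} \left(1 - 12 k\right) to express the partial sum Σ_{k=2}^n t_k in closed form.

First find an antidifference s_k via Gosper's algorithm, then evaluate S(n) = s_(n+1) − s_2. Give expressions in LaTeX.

S(n) = - 15 \cdot 5^{n} n + 5 \cdot 5^{n} + 50

r(k) = 5*(12*k + 11)/(12*k - 1) after simplifying.
A = 5, B = 1, C = k - 1/12.
Need (5)·f(k+1) − (1)·f(k) = k - 1/12.
Bound: deg f ≤ 1.
Coefficient equations give f(k) = (3*k - 4)/12.
Certificate R = B(k−1)f/C = (3*k - 4)/(12*k - 1) gives s_k = 5**k*(4 - 3*k).
s_(k+1) − s_k = 5**k*(1 - 12*k) = t_k.
Telescope: S(n) = s_(n+1) − s_(2) = 5**(n + 1)*(1 - 3*n) − (-50) = -15*5**n*n + 5*5**n + 50.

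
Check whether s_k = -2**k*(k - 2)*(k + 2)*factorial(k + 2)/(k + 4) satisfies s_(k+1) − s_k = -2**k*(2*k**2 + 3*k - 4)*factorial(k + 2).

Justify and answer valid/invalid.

Invalid: residual 2**(k + 1)*(k + 2)*(2*k**2 + 7*k - 7)*factorial(k + 2)/((k + 4)*(k + 5)) ≠ 0.

s_(k+1) = -2**(k + 1)*(k - 1)*(k + 3)*factorial(k + 3)/(k + 5)
s_(k+1) − s_k = -2**k*(2*k**4 + 17*k**3 + 41*k**2 + 10*k - 52)*factorial(k + 2)/((k + 4)*(k + 5))
(s_(k+1) − s_k) − t_k = 2**(k + 1)*(k + 2)*(2*k**2 + 7*k - 7)*factorial(k + 2)/((k + 4)*(k + 5))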